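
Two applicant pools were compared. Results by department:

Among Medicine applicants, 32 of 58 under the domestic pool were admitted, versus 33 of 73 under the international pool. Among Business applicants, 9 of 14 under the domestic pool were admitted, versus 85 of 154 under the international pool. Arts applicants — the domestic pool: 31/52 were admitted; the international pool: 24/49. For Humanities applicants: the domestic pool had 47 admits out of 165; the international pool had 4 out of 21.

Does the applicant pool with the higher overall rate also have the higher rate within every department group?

Medicine: the domestic pool 32/58 = 55.2%, the international pool 33/73 = 45.2% → the domestic pool
Business: the domestic pool 9/14 = 64.3%, the international pool 85/154 = 55.2% → the domestic pool
Arts: the domestic pool 31/52 = 59.6%, the international pool 24/49 = 49.0% → the domestic pool
Humanities: the domestic pool 47/165 = 28.5%, the international pool 4/21 = 19.0% → the domestic pool
Overall: the domestic pool 119/289 = 41.2%, the international pool 146/297 = 49.2% → the international pool
The domestic pool wins each department group but the international pool wins overall — the comparison reverses. The domestic pool's applicants skew toward Humanities, which has a lower base rate.

No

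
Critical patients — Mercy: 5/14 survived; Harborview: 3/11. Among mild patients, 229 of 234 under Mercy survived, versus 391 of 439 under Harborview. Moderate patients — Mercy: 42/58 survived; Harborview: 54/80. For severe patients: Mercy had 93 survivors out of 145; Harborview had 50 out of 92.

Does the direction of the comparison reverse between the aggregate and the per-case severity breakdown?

No

Critical: Mercy 5/14 = 35.7%, Harborview 3/11 = 27.3% → Mercy
Mild: Mercy 229/234 = 97.9%, Harborview 391/439 = 89.1% → Mercy
Moderate: Mercy 42/58 = 72.4%, Harborview 54/80 = 67.5% → Mercy
Severe: Mercy 93/145 = 64.1%, Harborview 50/92 = 54.3% → Mercy
Overall: Mercy 369/451 = 81.8%, Harborview 498/622 = 80.1% → Mercy
Mercy wins overall and in every case group — no reversal.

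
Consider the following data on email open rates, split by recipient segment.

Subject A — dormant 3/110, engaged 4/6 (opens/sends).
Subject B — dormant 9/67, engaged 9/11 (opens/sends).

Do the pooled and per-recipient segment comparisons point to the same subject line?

Yes

Dormant: Subject A 3/110 = 2.7%, Subject B 9/67 = 13.4% → Subject B
Engaged: Subject A 4/6 = 66.7%, Subject B 9/11 = 81.8% → Subject B
Overall: Subject A 7/116 = 6.0%, Subject B 18/78 = 23.1% → Subject B
Subject B wins overall and in every recipient group — no reversal.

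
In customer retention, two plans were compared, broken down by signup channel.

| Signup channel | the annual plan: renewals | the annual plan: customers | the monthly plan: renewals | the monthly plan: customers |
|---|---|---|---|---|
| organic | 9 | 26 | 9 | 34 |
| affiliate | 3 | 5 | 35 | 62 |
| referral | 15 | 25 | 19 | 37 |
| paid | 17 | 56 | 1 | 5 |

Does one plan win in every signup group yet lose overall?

Organic: the annual plan 9/26 = 34.6%, the monthly plan 9/34 = 26.5% → the annual plan
Affiliate: the annual plan 3/5 = 60.0%, the monthly plan 35/62 = 56.5% → the annual plan
Referral: the annual plan 15/25 = 60.0%, the monthly plan 19/37 = 51.4% → the annual plan
Paid: the annual plan 17/56 = 30.4%, the monthly plan 1/5 = 20.0% → the annual plan
Overall: the annual plan 44/112 = 39.3%, the monthly plan 64/138 = 46.4% → the monthly plan
The annual plan wins each signup group but the monthly plan wins overall — the comparison reverses. The annual plan's customers skew toward paid, which has a lower base rate.

Yes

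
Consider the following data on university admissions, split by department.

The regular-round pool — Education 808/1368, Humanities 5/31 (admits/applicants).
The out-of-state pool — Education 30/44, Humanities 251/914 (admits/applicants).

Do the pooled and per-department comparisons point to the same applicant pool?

Education: the regular-round pool 808/1368 = 59.1%, the out-of-state pool 30/44 = 68.2% → the out-of-state pool
Humanities: the regular-round pool 5/31 = 16.1%, the out-of-state pool 251/914 = 27.5% → the out-of-state pool
Overall: the regular-round pool 813/1399 = 58.1%, the out-of-state pool 281/958 = 29.3% → the regular-round pool
The out-of-state pool wins each department group but the regular-round pool wins overall — the comparison reverses. The out-of-state pool's applicants skew toward Humanities, which has a lower base rate.

No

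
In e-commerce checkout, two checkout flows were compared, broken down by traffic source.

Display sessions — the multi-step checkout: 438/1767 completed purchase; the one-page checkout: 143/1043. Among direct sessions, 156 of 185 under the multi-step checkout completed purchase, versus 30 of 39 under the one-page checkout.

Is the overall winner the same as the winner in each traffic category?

Yes

Display: the multi-step checkout 438/1767 = 24.8%, the one-page checkout 143/1043 = 13.7% → the multi-step checkout
Direct: the multi-step checkout 156/185 = 84.3%, the one-page checkout 30/39 = 76.9% → the multi-step checkout
Overall: the multi-step checkout 594/1952 = 30.4%, the one-page checkout 173/1082 = 16.0% → the multi-step checkout
The multi-step checkout wins overall and in every traffic group — no reversal.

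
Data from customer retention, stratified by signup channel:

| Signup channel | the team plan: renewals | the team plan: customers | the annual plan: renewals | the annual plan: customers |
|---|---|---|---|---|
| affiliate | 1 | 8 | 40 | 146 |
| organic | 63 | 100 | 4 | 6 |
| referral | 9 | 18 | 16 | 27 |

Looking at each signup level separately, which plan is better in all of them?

the annual plan

Affiliate: the team plan 1/8 = 12.5%, the annual plan 40/146 = 27.4% → the annual plan
Organic: the team plan 63/100 = 63.0%, the annual plan 4/6 = 66.7% → the annual plan
Referral: the team plan 9/18 = 50.0%, the annual plan 16/27 = 59.3% → the annual plan
The annual plan has the higher rate in all 3 groups.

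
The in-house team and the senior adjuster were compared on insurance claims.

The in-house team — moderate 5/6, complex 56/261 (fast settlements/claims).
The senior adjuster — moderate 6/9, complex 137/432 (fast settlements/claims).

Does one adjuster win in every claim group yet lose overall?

No

Moderate: the in-house team 5/6 = 83.3%, the senior adjuster 6/9 = 66.7% → the in-house team
Complex: the in-house team 56/261 = 21.5%, the senior adjuster 137/432 = 31.7% → the senior adjuster
Overall: the in-house team 61/267 = 22.8%, the senior adjuster 143/441 = 32.4% → the senior adjuster
Neither sweeps: the in-house team wins 1 of 2 groups, the senior adjuster wins 1. The senior adjuster wins overall but not every group — no Simpson reversal.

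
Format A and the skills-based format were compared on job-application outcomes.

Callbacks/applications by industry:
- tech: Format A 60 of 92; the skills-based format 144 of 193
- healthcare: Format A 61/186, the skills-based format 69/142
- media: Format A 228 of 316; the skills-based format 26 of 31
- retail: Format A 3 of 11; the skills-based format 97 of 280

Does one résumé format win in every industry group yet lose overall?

Tech: Format A 60/92 = 65.2%, the skills-based format 144/193 = 74.6% → the skills-based format
Healthcare: Format A 61/186 = 32.8%, the skills-based format 69/142 = 48.6% → the skills-based format
Media: Format A 228/316 = 72.2%, the skills-based format 26/31 = 83.9% → the skills-based format
Retail: Format A 3/11 = 27.3%, the skills-based format 97/280 = 34.6% → the skills-based format
Overall: Format A 352/605 = 58.2%, the skills-based format 336/646 = 52.0% → Format A
The skills-based format wins each industry group but Format A wins overall — the comparison reverses. The skills-based format's applications skew toward retail, which has a lower base rate.

Yes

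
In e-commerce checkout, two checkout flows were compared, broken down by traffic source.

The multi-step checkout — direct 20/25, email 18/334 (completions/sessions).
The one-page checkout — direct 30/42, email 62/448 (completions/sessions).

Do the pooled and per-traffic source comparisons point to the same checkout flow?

Direct: the multi-step checkout 20/25 = 80.0%, the one-page checkout 30/42 = 71.4% → the multi-step checkout
Email: the multi-step checkout 18/334 = 5.4%, the one-page checkout 62/448 = 13.8% → the one-page checkout
Overall: the multi-step checkout 38/359 = 10.6%, the one-page checkout 92/490 = 18.8% → the one-page checkout
Neither sweeps: the multi-step checkout wins 1 of 2 groups, the one-page checkout wins 1. The one-page checkout wins overall but not every group — no Simpson reversal.

No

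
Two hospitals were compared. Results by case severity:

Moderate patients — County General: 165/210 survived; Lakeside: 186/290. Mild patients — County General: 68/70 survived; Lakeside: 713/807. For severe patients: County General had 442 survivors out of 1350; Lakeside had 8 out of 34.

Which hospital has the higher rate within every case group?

Moderate: County General 165/210 = 78.6%, Lakeside 186/290 = 64.1% → County General
Mild: County General 68/70 = 97.1%, Lakeside 713/807 = 88.4% → County General
Severe: County General 442/1350 = 32.7%, Lakeside 8/34 = 23.5% → County General
County General has the higher rate in all 3 groups.

County General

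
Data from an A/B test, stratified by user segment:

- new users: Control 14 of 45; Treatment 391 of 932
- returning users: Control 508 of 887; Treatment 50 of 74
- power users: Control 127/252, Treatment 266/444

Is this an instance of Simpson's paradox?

Yes

New users: Control 14/45 = 31.1%, Treatment 391/932 = 42.0% → Treatment
Returning users: Control 508/887 = 57.3%, Treatment 50/74 = 67.6% → Treatment
Power users: Control 127/252 = 50.4%, Treatment 266/444 = 59.9% → Treatment
Overall: Control 649/1184 = 54.8%, Treatment 707/1450 = 48.8% → Control
Treatment wins each user group but Control wins overall — the comparison reverses. Treatment's views skew toward new users, which has a lower base rate.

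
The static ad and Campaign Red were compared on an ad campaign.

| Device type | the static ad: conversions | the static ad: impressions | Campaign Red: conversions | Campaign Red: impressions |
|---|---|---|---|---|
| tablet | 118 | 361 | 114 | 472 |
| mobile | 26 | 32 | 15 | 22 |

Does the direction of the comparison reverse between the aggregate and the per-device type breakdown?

No

Tablet: the static ad 118/361 = 32.7%, Campaign Red 114/472 = 24.2% → the static ad
Mobile: the static ad 26/32 = 81.2%, Campaign Red 15/22 = 68.2% → the static ad
Overall: the static ad 144/393 = 36.6%, Campaign Red 129/494 = 26.1% → the static ad
The static ad wins overall and in every device group — no reversal.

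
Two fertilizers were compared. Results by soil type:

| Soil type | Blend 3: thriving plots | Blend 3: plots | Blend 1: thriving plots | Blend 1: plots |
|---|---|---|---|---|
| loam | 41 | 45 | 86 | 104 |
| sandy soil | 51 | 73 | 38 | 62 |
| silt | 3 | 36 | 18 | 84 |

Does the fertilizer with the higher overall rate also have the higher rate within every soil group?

Loam: Blend 3 41/45 = 91.1%, Blend 1 86/104 = 82.7% → Blend 3
Sandy soil: Blend 3 51/73 = 69.9%, Blend 1 38/62 = 61.3% → Blend 3
Silt: Blend 3 3/36 = 8.3%, Blend 1 18/84 = 21.4% → Blend 1
Overall: Blend 3 95/154 = 61.7%, Blend 1 142/250 = 56.8% → Blend 3
Neither sweeps: Blend 3 wins 2 of 3 groups, Blend 1 wins 1. Blend 3 wins overall but not every group — no Simpson reversal.

No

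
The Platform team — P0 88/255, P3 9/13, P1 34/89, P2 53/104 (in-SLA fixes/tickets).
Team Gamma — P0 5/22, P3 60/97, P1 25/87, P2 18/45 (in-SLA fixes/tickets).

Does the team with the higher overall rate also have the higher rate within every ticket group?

P0: the Platform team 88/255 = 34.5%, Team Gamma 5/22 = 22.7% → the Platform team
P3: the Platform team 9/13 = 69.2%, Team Gamma 60/97 = 61.9% → the Platform team
P1: the Platform team 34/89 = 38.2%, Team Gamma 25/87 = 28.7% → the Platform team
P2: the Platform team 53/104 = 51.0%, Team Gamma 18/45 = 40.0% → the Platform team
Overall: the Platform team 184/461 = 39.9%, Team Gamma 108/251 = 43.0% → Team Gamma
The Platform team wins each ticket group but Team Gamma wins overall — the comparison reverses. The Platform team's tickets skew toward P0, which has a lower base rate.

No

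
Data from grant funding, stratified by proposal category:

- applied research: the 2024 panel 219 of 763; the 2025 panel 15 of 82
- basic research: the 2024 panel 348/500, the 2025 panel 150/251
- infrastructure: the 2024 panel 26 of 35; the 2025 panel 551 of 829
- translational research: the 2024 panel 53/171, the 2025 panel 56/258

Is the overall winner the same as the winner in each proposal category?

Applied research: the 2024 panel 219/763 = 28.7%, the 2025 panel 15/82 = 18.3% → the 2024 panel
Basic research: the 2024 panel 348/500 = 69.6%, the 2025 panel 150/251 = 59.8% → the 2024 panel
Infrastructure: the 2024 panel 26/35 = 74.3%, the 2025 panel 551/829 = 66.5% → the 2024 panel
Translational research: the 2024 panel 53/171 = 31.0%, the 2025 panel 56/258 = 21.7% → the 2024 panel
Overall: the 2024 panel 646/1469 = 44.0%, the 2025 panel 772/1420 = 54.4% → the 2025 panel
The 2024 panel wins each proposal group but the 2025 panel wins overall — the comparison reverses. The 2024 panel's proposals skew toward applied research, which has a lower base rate.

No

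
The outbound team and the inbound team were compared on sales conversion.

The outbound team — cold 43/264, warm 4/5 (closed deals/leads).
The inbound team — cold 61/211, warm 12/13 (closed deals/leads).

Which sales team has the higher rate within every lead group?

the inbound team

Cold: the outbound team 43/264 = 16.3%, the inbound team 61/211 = 28.9% → the inbound team
Warm: the outbound team 4/5 = 80.0%, the inbound team 12/13 = 92.3% → the inbound team
The inbound team has the higher rate in both groups.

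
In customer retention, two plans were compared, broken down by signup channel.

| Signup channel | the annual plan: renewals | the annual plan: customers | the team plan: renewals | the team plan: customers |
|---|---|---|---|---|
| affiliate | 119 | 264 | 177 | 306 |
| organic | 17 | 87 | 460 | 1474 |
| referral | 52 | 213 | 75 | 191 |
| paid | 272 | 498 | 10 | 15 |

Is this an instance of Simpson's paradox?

Yes

Affiliate: the annual plan 119/264 = 45.1%, the team plan 177/306 = 57.8% → the team plan
Organic: the annual plan 17/87 = 19.5%, the team plan 460/1474 = 31.2% → the team plan
Referral: the annual plan 52/213 = 24.4%, the team plan 75/191 = 39.3% → the team plan
Paid: the annual plan 272/498 = 54.6%, the team plan 10/15 = 66.7% → the team plan
Overall: the annual plan 460/1062 = 43.3%, the team plan 722/1986 = 36.4% → the annual plan
The team plan wins each signup group but the annual plan wins overall — the comparison reverses. The team plan's customers skew toward organic, which has a lower base rate.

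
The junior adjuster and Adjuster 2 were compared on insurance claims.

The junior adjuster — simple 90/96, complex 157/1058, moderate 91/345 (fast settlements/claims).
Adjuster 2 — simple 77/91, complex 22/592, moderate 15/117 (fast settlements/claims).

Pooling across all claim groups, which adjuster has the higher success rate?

Simple: the junior adjuster 90/96 = 93.8%, Adjuster 2 77/91 = 84.6% → the junior adjuster
Complex: the junior adjuster 157/1058 = 14.8%, Adjuster 2 22/592 = 3.7% → the junior adjuster
Moderate: the junior adjuster 91/345 = 26.4%, Adjuster 2 15/117 = 12.8% → the junior adjuster
Overall: the junior adjuster 338/1499 = 22.5%, Adjuster 2 114/800 = 14.2% → the junior adjuster

the junior adjuster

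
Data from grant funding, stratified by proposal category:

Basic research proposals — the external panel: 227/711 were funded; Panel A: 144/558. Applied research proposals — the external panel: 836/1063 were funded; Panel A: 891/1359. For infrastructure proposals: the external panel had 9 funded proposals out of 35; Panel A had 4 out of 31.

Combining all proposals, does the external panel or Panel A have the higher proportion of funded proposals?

the external panel

Basic research: the external panel 227/711 = 31.9%, Panel A 144/558 = 25.8% → the external panel
Applied research: the external panel 836/1063 = 78.6%, Panel A 891/1359 = 65.6% → the external panel
Infrastructure: the external panel 9/35 = 25.7%, Panel A 4/31 = 12.9% → the external panel
Overall: the external panel 1072/1809 = 59.3%, Panel A 1039/1948 = 53.3% → the external panel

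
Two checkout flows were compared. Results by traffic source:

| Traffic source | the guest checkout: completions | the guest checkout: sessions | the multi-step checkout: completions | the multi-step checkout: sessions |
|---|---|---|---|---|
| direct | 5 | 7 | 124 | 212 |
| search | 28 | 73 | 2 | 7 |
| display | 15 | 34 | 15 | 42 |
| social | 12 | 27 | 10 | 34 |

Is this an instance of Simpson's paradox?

Yes

Direct: the guest checkout 5/7 = 71.4%, the multi-step checkout 124/212 = 58.5% → the guest checkout
Search: the guest checkout 28/73 = 38.4%, the multi-step checkout 2/7 = 28.6% → the guest checkout
Display: the guest checkout 15/34 = 44.1%, the multi-step checkout 15/42 = 35.7% → the guest checkout
Social: the guest checkout 12/27 = 44.4%, the multi-step checkout 10/34 = 29.4% → the guest checkout
Overall: the guest checkout 60/141 = 42.6%, the multi-step checkout 151/295 = 51.2% → the multi-step checkout
The guest checkout wins each traffic group but the multi-step checkout wins overall — the comparison reverses. The guest checkout's sessions skew toward search, which has a lower base rate.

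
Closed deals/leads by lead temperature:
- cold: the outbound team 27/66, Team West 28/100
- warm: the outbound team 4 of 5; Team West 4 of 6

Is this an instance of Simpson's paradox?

No

Cold: the outbound team 27/66 = 40.9%, Team West 28/100 = 28.0% → the outbound team
Warm: the outbound team 4/5 = 80.0%, Team West 4/6 = 66.7% → the outbound team
Overall: the outbound team 31/71 = 43.7%, Team West 32/106 = 30.2% → the outbound team
The outbound team wins overall and in every lead group — no reversal.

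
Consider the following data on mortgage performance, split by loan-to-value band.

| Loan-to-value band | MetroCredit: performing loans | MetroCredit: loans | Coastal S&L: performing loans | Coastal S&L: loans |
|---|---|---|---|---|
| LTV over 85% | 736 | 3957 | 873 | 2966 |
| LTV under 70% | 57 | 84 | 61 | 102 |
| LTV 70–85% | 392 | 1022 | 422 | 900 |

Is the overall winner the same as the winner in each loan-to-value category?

LTV over 85%: MetroCredit 736/3957 = 18.6%, Coastal S&L 873/2966 = 29.4% → Coastal S&L
LTV under 70%: MetroCredit 57/84 = 67.9%, Coastal S&L 61/102 = 59.8% → MetroCredit
LTV 70–85%: MetroCredit 392/1022 = 38.4%, Coastal S&L 422/900 = 46.9% → Coastal S&L
Overall: MetroCredit 1185/5063 = 23.4%, Coastal S&L 1356/3968 = 34.2% → Coastal S&L
Neither sweeps: MetroCredit wins 1 of 3 groups, Coastal S&L wins 2. Coastal S&L wins overall but not every group — no Simpson reversal.

No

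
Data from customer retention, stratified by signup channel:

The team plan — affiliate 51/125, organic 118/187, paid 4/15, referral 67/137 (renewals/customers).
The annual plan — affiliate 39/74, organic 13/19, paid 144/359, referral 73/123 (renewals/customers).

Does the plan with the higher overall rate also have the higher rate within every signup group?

Affiliate: the team plan 51/125 = 40.8%, the annual plan 39/74 = 52.7% → the annual plan
Organic: the team plan 118/187 = 63.1%, the annual plan 13/19 = 68.4% → the annual plan
Paid: the team plan 4/15 = 26.7%, the annual plan 144/359 = 40.1% → the annual plan
Referral: the team plan 67/137 = 48.9%, the annual plan 73/123 = 59.3% → the annual plan
Overall: the team plan 240/464 = 51.7%, the annual plan 269/575 = 46.8% → the team plan
The annual plan wins each signup group but the team plan wins overall — the comparison reverses. The annual plan's customers skew toward paid, which has a lower base rate.

No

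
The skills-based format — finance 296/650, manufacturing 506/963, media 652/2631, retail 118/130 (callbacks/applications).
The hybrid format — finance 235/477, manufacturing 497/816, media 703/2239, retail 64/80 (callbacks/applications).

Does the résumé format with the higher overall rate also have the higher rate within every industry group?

Finance: the skills-based format 296/650 = 45.5%, the hybrid format 235/477 = 49.3% → the hybrid format
Manufacturing: the skills-based format 506/963 = 52.5%, the hybrid format 497/816 = 60.9% → the hybrid format
Media: the skills-based format 652/2631 = 24.8%, the hybrid format 703/2239 = 31.4% → the hybrid format
Retail: the skills-based format 118/130 = 90.8%, the hybrid format 64/80 = 80.0% → the skills-based format
Overall: the skills-based format 1572/4374 = 35.9%, the hybrid format 1499/3612 = 41.5% → the hybrid format
Neither sweeps: the skills-based format wins 1 of 4 groups, the hybrid format wins 3. The hybrid format wins overall but not every group — no Simpson reversal.

No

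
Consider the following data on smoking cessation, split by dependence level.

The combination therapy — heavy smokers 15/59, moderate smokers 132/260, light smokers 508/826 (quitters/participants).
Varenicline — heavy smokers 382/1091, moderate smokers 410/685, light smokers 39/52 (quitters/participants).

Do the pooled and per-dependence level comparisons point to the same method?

Heavy smokers: the combination therapy 15/59 = 25.4%, varenicline 382/1091 = 35.0% → varenicline
Moderate smokers: the combination therapy 132/260 = 50.8%, varenicline 410/685 = 59.9% → varenicline
Light smokers: the combination therapy 508/826 = 61.5%, varenicline 39/52 = 75.0% → varenicline
Overall: the combination therapy 655/1145 = 57.2%, varenicline 831/1828 = 45.5% → the combination therapy
Varenicline wins each dependence group but the combination therapy wins overall — the comparison reverses. Varenicline's participants skew toward heavy smokers, which has a lower base rate.

No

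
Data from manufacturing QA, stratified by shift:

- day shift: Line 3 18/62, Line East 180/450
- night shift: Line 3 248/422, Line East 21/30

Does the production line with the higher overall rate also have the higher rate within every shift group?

No

Day shift: Line 3 18/62 = 29.0%, Line East 180/450 = 40.0% → Line East
Night shift: Line 3 248/422 = 58.8%, Line East 21/30 = 70.0% → Line East
Overall: Line 3 266/484 = 55.0%, Line East 201/480 = 41.9% → Line 3
Line East wins each shift group but Line 3 wins overall — the comparison reverses. Line East's units skew toward day shift, which has a lower base rate.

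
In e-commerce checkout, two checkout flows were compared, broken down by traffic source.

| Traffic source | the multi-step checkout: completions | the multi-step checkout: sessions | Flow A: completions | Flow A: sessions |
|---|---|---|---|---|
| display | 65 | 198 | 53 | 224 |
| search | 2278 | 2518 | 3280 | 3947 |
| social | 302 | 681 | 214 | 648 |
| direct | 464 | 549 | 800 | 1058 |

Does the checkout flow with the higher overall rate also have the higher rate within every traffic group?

Yes

Display: the multi-step checkout 65/198 = 32.8%, Flow A 53/224 = 23.7% → the multi-step checkout
Search: the multi-step checkout 2278/2518 = 90.5%, Flow A 3280/3947 = 83.1% → the multi-step checkout
Social: the multi-step checkout 302/681 = 44.3%, Flow A 214/648 = 33.0% → the multi-step checkout
Direct: the multi-step checkout 464/549 = 84.5%, Flow A 800/1058 = 75.6% → the multi-step checkout
Overall: the multi-step checkout 3109/3946 = 78.8%, Flow A 4347/5877 = 74.0% → the multi-step checkout
The multi-step checkout wins overall and in every traffic group — no reversal.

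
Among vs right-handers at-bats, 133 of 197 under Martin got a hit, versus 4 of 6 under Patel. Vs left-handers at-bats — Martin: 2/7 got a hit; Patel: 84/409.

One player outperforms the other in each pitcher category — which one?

Martin

Vs right-handers: Martin 133/197 = 67.5%, Patel 4/6 = 66.7% → Martin
Vs left-handers: Martin 2/7 = 28.6%, Patel 84/409 = 20.5% → Martin
Martin has the higher rate in both groups.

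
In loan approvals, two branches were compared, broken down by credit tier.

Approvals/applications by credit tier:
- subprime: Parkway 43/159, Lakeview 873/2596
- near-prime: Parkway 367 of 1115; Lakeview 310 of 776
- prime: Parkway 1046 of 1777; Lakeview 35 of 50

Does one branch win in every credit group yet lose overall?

Yes

Subprime: Parkway 43/159 = 27.0%, Lakeview 873/2596 = 33.6% → Lakeview
Near-prime: Parkway 367/1115 = 32.9%, Lakeview 310/776 = 39.9% → Lakeview
Prime: Parkway 1046/1777 = 58.9%, Lakeview 35/50 = 70.0% → Lakeview
Overall: Parkway 1456/3051 = 47.7%, Lakeview 1218/3422 = 35.6% → Parkway
Lakeview wins each credit group but Parkway wins overall — the comparison reverses. Lakeview's applications skew toward subprime, which has a lower base rate.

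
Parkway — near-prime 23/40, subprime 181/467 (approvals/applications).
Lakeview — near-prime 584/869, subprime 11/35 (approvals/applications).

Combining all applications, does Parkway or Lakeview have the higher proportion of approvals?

Near-prime: Parkway 23/40 = 57.5%, Lakeview 584/869 = 67.2% → Lakeview
Subprime: Parkway 181/467 = 38.8%, Lakeview 11/35 = 31.4% → Parkway
Overall: Parkway 204/507 = 40.2%, Lakeview 595/904 = 65.8% → Lakeview
(Neither sweeps every credit group, but Lakeview has the higher pooled rate.)

Lakeview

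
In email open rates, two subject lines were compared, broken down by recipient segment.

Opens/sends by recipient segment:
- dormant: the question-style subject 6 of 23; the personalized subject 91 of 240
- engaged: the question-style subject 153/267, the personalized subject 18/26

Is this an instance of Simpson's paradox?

Yes

Dormant: the question-style subject 6/23 = 26.1%, the personalized subject 91/240 = 37.9% → the personalized subject
Engaged: the question-style subject 153/267 = 57.3%, the personalized subject 18/26 = 69.2% → the personalized subject
Overall: the question-style subject 159/290 = 54.8%, the personalized subject 109/266 = 41.0% → the question-style subject
The personalized subject wins each recipient group but the question-style subject wins overall — the comparison reverses. The personalized subject's sends skew toward dormant, which has a lower base rate.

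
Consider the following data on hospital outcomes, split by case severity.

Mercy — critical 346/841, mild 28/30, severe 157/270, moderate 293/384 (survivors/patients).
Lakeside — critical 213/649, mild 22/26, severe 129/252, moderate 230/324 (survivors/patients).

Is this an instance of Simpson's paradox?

No

Critical: Mercy 346/841 = 41.1%, Lakeside 213/649 = 32.8% → Mercy
Mild: Mercy 28/30 = 93.3%, Lakeside 22/26 = 84.6% → Mercy
Severe: Mercy 157/270 = 58.1%, Lakeside 129/252 = 51.2% → Mercy
Moderate: Mercy 293/384 = 76.3%, Lakeside 230/324 = 71.0% → Mercy
Overall: Mercy 824/1525 = 54.0%, Lakeside 594/1251 = 47.5% → Mercy
Mercy wins overall and in every case group — no reversal.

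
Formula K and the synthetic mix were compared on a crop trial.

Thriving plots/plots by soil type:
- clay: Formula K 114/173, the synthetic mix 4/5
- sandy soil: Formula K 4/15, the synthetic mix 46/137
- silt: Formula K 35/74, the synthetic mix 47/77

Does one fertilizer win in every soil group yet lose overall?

Clay: Formula K 114/173 = 65.9%, the synthetic mix 4/5 = 80.0% → the synthetic mix
Sandy soil: Formula K 4/15 = 26.7%, the synthetic mix 46/137 = 33.6% → the synthetic mix
Silt: Formula K 35/74 = 47.3%, the synthetic mix 47/77 = 61.0% → the synthetic mix
Overall: Formula K 153/262 = 58.4%, the synthetic mix 97/219 = 44.3% → Formula K
The synthetic mix wins each soil group but Formula K wins overall — the comparison reverses. The synthetic mix's plots skew toward sandy soil, which has a lower base rate.

Yes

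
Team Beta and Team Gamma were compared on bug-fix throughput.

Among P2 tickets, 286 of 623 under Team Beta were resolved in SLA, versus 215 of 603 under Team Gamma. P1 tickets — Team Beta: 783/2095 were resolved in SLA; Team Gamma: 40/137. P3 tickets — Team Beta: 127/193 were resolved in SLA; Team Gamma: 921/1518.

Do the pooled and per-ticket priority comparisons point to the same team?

P2: Team Beta 286/623 = 45.9%, Team Gamma 215/603 = 35.7% → Team Beta
P1: Team Beta 783/2095 = 37.4%, Team Gamma 40/137 = 29.2% → Team Beta
P3: Team Beta 127/193 = 65.8%, Team Gamma 921/1518 = 60.7% → Team Beta
Overall: Team Beta 1196/2911 = 41.1%, Team Gamma 1176/2258 = 52.1% → Team Gamma
Team Beta wins each ticket group but Team Gamma wins overall — the comparison reverses. Team Beta's tickets skew toward P1, which has a lower base rate.

No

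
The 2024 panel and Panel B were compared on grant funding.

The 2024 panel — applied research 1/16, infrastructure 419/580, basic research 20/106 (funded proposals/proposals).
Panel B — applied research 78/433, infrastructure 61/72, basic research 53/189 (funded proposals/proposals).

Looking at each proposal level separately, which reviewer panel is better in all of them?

Applied research: the 2024 panel 1/16 = 6.2%, Panel B 78/433 = 18.0% → Panel B
Infrastructure: the 2024 panel 419/580 = 72.2%, Panel B 61/72 = 84.7% → Panel B
Basic research: the 2024 panel 20/106 = 18.9%, Panel B 53/189 = 28.0% → Panel B
Panel B has the higher rate in all 3 groups.

Panel B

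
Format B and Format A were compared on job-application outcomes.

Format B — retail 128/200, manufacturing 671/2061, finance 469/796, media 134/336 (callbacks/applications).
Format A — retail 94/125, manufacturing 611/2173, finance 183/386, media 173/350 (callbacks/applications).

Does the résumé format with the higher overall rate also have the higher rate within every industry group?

Retail: Format B 128/200 = 64.0%, Format A 94/125 = 75.2% → Format A
Manufacturing: Format B 671/2061 = 32.6%, Format A 611/2173 = 28.1% → Format B
Finance: Format B 469/796 = 58.9%, Format A 183/386 = 47.4% → Format B
Media: Format B 134/336 = 39.9%, Format A 173/350 = 49.4% → Format A
Overall: Format B 1402/3393 = 41.3%, Format A 1061/3034 = 35.0% → Format B
Neither sweeps: Format B wins 2 of 4 groups, Format A wins 2. Format B wins overall but not every group — no Simpson reversal.

No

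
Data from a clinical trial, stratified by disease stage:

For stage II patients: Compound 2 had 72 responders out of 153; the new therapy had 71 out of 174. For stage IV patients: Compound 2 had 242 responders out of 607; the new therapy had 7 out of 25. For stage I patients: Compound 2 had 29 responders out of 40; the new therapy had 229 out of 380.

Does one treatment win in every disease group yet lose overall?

Stage II: Compound 2 72/153 = 47.1%, the new therapy 71/174 = 40.8% → Compound 2
Stage IV: Compound 2 242/607 = 39.9%, the new therapy 7/25 = 28.0% → Compound 2
Stage I: Compound 2 29/40 = 72.5%, the new therapy 229/380 = 60.3% → Compound 2
Overall: Compound 2 343/800 = 42.9%, the new therapy 307/579 = 53.0% → the new therapy
Compound 2 wins each disease group but the new therapy wins overall — the comparison reverses. Compound 2's patients skew toward stage IV, which has a lower base rate.

Yes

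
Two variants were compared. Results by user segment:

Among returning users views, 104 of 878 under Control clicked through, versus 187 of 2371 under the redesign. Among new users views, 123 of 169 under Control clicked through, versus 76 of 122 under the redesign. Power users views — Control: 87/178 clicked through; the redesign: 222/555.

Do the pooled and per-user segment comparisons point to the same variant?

Yes

Returning users: Control 104/878 = 11.8%, the redesign 187/2371 = 7.9% → Control
New users: Control 123/169 = 72.8%, the redesign 76/122 = 62.3% → Control
Power users: Control 87/178 = 48.9%, the redesign 222/555 = 40.0% → Control
Overall: Control 314/1225 = 25.6%, the redesign 485/3048 = 15.9% → Control
Control wins overall and in every user group — no reversal.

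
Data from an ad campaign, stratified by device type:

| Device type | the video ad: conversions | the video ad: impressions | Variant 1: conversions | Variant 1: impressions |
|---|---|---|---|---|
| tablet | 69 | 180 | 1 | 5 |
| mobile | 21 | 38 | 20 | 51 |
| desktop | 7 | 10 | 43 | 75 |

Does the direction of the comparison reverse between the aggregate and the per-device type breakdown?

Yes

Tablet: the video ad 69/180 = 38.3%, Variant 1 1/5 = 20.0% → the video ad
Mobile: the video ad 21/38 = 55.3%, Variant 1 20/51 = 39.2% → the video ad
Desktop: the video ad 7/10 = 70.0%, Variant 1 43/75 = 57.3% → the video ad
Overall: the video ad 97/228 = 42.5%, Variant 1 64/131 = 48.9% → Variant 1
The video ad wins each device group but Variant 1 wins overall — the comparison reverses. The video ad's impressions skew toward tablet, which has a lower base rate.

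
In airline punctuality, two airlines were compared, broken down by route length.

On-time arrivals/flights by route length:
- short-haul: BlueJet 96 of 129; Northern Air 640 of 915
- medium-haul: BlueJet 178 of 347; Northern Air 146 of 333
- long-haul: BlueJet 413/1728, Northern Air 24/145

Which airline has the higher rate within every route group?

Short-haul: BlueJet 96/129 = 74.4%, Northern Air 640/915 = 69.9% → BlueJet
Medium-haul: BlueJet 178/347 = 51.3%, Northern Air 146/333 = 43.8% → BlueJet
Long-haul: BlueJet 413/1728 = 23.9%, Northern Air 24/145 = 16.6% → BlueJet
BlueJet has the higher rate in all 3 groups.

BlueJet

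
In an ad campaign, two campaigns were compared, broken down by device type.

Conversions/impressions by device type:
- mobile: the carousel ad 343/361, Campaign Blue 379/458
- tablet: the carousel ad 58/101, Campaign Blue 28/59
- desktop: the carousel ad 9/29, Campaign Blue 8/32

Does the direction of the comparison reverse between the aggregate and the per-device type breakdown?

No

Mobile: the carousel ad 343/361 = 95.0%, Campaign Blue 379/458 = 82.8% → the carousel ad
Tablet: the carousel ad 58/101 = 57.4%, Campaign Blue 28/59 = 47.5% → the carousel ad
Desktop: the carousel ad 9/29 = 31.0%, Campaign Blue 8/32 = 25.0% → the carousel ad
Overall: the carousel ad 410/491 = 83.5%, Campaign Blue 415/549 = 75.6% → the carousel ad
The carousel ad wins overall and in every device group — no reversal.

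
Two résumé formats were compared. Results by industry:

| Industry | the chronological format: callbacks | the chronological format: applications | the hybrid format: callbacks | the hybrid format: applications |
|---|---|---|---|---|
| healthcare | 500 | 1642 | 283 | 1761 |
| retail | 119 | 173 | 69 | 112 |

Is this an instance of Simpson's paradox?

Healthcare: the chronological format 500/1642 = 30.5%, the hybrid format 283/1761 = 16.1% → the chronological format
Retail: the chronological format 119/173 = 68.8%, the hybrid format 69/112 = 61.6% → the chronological format
Overall: the chronological format 619/1815 = 34.1%, the hybrid format 352/1873 = 18.8% → the chronological format
The chronological format wins overall and in every industry group — no reversal.

No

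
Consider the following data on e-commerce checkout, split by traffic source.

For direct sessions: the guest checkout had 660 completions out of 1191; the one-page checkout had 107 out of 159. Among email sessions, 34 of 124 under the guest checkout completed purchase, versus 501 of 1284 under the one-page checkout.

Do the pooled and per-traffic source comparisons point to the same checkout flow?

Direct: the guest checkout 660/1191 = 55.4%, the one-page checkout 107/159 = 67.3% → the one-page checkout
Email: the guest checkout 34/124 = 27.4%, the one-page checkout 501/1284 = 39.0% → the one-page checkout
Overall: the guest checkout 694/1315 = 52.8%, the one-page checkout 608/1443 = 42.1% → the guest checkout
The one-page checkout wins each traffic group but the guest checkout wins overall — the comparison reverses. The one-page checkout's sessions skew toward email, which has a lower base rate.

No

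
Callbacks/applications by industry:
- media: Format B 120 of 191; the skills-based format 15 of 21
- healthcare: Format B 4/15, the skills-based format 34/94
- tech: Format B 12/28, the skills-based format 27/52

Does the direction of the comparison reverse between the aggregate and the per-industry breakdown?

Media: Format B 120/191 = 62.8%, the skills-based format 15/21 = 71.4% → the skills-based format
Healthcare: Format B 4/15 = 26.7%, the skills-based format 34/94 = 36.2% → the skills-based format
Tech: Format B 12/28 = 42.9%, the skills-based format 27/52 = 51.9% → the skills-based format
Overall: Format B 136/234 = 58.1%, the skills-based format 76/167 = 45.5% → Format B
The skills-based format wins each industry group but Format B wins overall — the comparison reverses. The skills-based format's applications skew toward healthcare, which has a lower base rate.

Yes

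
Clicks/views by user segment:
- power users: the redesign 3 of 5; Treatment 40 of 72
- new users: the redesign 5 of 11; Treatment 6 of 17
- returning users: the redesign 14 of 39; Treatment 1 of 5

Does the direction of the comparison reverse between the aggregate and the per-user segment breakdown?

Yes

Power users: the redesign 3/5 = 60.0%, Treatment 40/72 = 55.6% → the redesign
New users: the redesign 5/11 = 45.5%, Treatment 6/17 = 35.3% → the redesign
Returning users: the redesign 14/39 = 35.9%, Treatment 1/5 = 20.0% → the redesign
Overall: the redesign 22/55 = 40.0%, Treatment 47/94 = 50.0% → Treatment
The redesign wins each user group but Treatment wins overall — the comparison reverses. The redesign's views skew toward returning users, which has a lower base rate.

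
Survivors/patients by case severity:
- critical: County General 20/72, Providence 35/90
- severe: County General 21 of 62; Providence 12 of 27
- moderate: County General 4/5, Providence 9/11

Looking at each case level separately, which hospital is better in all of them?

Providence

Critical: County General 20/72 = 27.8%, Providence 35/90 = 38.9% → Providence
Severe: County General 21/62 = 33.9%, Providence 12/27 = 44.4% → Providence
Moderate: County General 4/5 = 80.0%, Providence 9/11 = 81.8% → Providence
Providence has the higher rate in all 3 groups.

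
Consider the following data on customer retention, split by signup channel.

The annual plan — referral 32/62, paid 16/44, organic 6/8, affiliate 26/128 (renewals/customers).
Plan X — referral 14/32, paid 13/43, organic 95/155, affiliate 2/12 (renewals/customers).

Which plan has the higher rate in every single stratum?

Referral: the annual plan 32/62 = 51.6%, Plan X 14/32 = 43.8% → the annual plan
Paid: the annual plan 16/44 = 36.4%, Plan X 13/43 = 30.2% → the annual plan
Organic: the annual plan 6/8 = 75.0%, Plan X 95/155 = 61.3% → the annual plan
Affiliate: the annual plan 26/128 = 20.3%, Plan X 2/12 = 16.7% → the annual plan
The annual plan has the higher rate in all 4 groups.

the annual plan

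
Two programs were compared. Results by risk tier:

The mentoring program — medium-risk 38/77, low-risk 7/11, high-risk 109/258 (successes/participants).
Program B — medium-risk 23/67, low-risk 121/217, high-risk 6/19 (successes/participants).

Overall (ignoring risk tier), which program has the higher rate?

Medium-risk: the mentoring program 38/77 = 49.4%, Program B 23/67 = 34.3% → the mentoring program
Low-risk: the mentoring program 7/11 = 63.6%, Program B 121/217 = 55.8% → the mentoring program
High-risk: the mentoring program 109/258 = 42.2%, Program B 6/19 = 31.6% → the mentoring program
Overall: the mentoring program 154/346 = 44.5%, Program B 150/303 = 49.5% → Program B
(The mentoring program wins every risk group but Program B wins overall — the mentoring program's participants skew toward the low-rate high-risk group.)

Program B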